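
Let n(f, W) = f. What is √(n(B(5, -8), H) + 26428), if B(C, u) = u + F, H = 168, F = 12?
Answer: 8*√413 ≈ 162.58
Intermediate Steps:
B(C, u) = 12 + u (B(C, u) = u + 12 = 12 + u)
√(n(B(5, -8), H) + 26428) = √((12 - 8) + 26428) = √(4 + 26428) = √26432 = 8*√413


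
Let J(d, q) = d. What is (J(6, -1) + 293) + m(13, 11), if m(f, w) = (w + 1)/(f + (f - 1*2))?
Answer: 599/2 ≈ 299.50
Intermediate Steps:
m(f, w) = (1 + w)/(-2 + 2*f) (m(f, w) = (1 + w)/(f + (f - 2)) = (1 + w)/(f + (-2 + f)) = (1 + w)/(-2 + 2*f))
(J(6, -1) + 293) + m(13, 11) = (6 + 293) + (1 + 11)/(2*(-1 + 13)) = 299 + (½)*12/12 = 299 + (½)*(1/12)*12 = 299 + ½ = 599/2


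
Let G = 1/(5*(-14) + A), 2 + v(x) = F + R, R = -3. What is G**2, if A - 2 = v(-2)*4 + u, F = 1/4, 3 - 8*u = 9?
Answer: 16/123201 ≈ 0.00012987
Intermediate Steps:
u = -3/4 (u = 3/8 - 1/8*9 = 3/8 - 9/8 = -3/4 ≈ -0.75000)
F = 1/4 (F = 1*(1/4) = 1/4 ≈ 0.25000)
v(x) = -19/4 (v(x) = -2 + (1/4 - 3) = -2 - 11/4 = -19/4)
A = -71/4 (A = 2 + (-19/4*4 - 3/4) = 2 + (-19 - 3/4) = 2 - 79/4 = -71/4 ≈ -17.750)
G = -4/351 (G = 1/(5*(-14) - 71/4) = 1/(-70 - 71/4) = 1/(-351/4) = -4/351 ≈ -0.011396)
G**2 = (-4/351)**2 = 16/123201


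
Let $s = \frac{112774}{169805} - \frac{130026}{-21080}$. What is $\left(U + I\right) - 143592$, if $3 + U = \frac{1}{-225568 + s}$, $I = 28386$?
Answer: $- \frac{1860380666059903091}{16147876172767} \approx -1.1521 \cdot 10^{5}$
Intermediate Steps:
$s = \frac{489126817}{71589788}$ ($s = 112774 \cdot \frac{1}{169805} - - \frac{65013}{10540} = \frac{112774}{169805} + \frac{65013}{10540} = \frac{489126817}{71589788} \approx 6.8324$)
$U = - \frac{48443700108089}{16147876172767}$ ($U = -3 + \frac{1}{-225568 + \frac{489126817}{71589788}} = -3 + \frac{1}{- \frac{16147876172767}{71589788}} = -3 - \frac{71589788}{16147876172767} = - \frac{48443700108089}{16147876172767} \approx -3.0$)
$\left(U + I\right) - 143592 = \left(- \frac{48443700108089}{16147876172767} + 28386\right) - 143592 = \frac{458325169340055973}{16147876172767} - 143592 = - \frac{1860380666059903091}{16147876172767}$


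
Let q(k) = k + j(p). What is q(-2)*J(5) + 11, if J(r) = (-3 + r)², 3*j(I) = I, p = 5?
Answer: 29/3 ≈ 9.6667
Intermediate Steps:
j(I) = I/3
q(k) = 5/3 + k (q(k) = k + (⅓)*5 = k + 5/3 = 5/3 + k)
q(-2)*J(5) + 11 = (5/3 - 2)*(-3 + 5)² + 11 = -⅓*2² + 11 = -⅓*4 + 11 = -4/3 + 11 = 29/3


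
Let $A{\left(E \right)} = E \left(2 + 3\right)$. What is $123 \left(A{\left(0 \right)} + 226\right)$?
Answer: $27798$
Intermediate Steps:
$A{\left(E \right)} = 5 E$ ($A{\left(E \right)} = E 5 = 5 E$)
$123 \left(A{\left(0 \right)} + 226\right) = 123 \left(5 \cdot 0 + 226\right) = 123 \left(0 + 226\right) = 123 \cdot 226 = 27798$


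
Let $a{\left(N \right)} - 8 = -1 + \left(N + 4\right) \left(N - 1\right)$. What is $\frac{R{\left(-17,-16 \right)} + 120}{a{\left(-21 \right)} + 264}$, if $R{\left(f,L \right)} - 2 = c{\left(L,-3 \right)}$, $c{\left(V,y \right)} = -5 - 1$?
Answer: $\frac{116}{645} \approx 0.17984$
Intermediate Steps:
$c{\left(V,y \right)} = -6$
$R{\left(f,L \right)} = -4$ ($R{\left(f,L \right)} = 2 - 6 = -4$)
$a{\left(N \right)} = 7 + \left(-1 + N\right) \left(4 + N\right)$ ($a{\left(N \right)} = 8 + \left(-1 + \left(N + 4\right) \left(N - 1\right)\right) = 8 + \left(-1 + \left(4 + N\right) \left(-1 + N\right)\right) = 8 + \left(-1 + \left(-1 + N\right) \left(4 + N\right)\right) = 7 + \left(-1 + N\right) \left(4 + N\right)$)
$\frac{R{\left(-17,-16 \right)} + 120}{a{\left(-21 \right)} + 264} = \frac{-4 + 120}{\left(3 + \left(-21\right)^{2} + 3 \left(-21\right)\right) + 264} = \frac{116}{\left(3 + 441 - 63\right) + 264} = \frac{116}{381 + 264} = \frac{116}{645}$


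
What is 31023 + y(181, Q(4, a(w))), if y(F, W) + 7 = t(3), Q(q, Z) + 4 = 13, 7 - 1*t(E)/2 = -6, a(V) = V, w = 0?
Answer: 31042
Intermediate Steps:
t(E) = 26 (t(E) = 14 - 2*(-6) = 14 + 12 = 26)
Q(q, Z) = 9 (Q(q, Z) = -4 + 13 = 9)
y(F, W) = 19 (y(F, W) = -7 + 26 = 19)
31023 + y(181, Q(4, a(w))) = 31023 + 19 = 31042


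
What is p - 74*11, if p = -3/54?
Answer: -14653/18 ≈ -814.06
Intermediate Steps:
p = -1/18 (p = -3*1/54 = -1/18 ≈ -0.055556)
p - 74*11 = -1/18 - 74*11 = -1/18 - 814 = -14653/18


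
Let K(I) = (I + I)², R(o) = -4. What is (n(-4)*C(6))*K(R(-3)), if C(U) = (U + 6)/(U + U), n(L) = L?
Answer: -256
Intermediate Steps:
K(I) = 4*I² (K(I) = (2*I)² = 4*I²)
C(U) = (6 + U)/(2*U) (C(U) = (6 + U)/((2*U)) = (6 + U)*(1/(2*U)) = (6 + U)/(2*U))
(n(-4)*C(6))*K(R(-3)) = (-2*(6 + 6)/6)*(4*(-4)²) = (-2*12/6)*(4*16) = -4*1*64 = -4*64 = -256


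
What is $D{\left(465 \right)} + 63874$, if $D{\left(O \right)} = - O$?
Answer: $63409$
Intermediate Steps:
$D{\left(465 \right)} + 63874 = \left(-1\right) 465 + 63874 = -465 + 63874 = 63409$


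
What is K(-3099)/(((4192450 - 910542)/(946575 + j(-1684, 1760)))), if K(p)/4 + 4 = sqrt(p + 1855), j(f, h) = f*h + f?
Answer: 8075796/820477 - 4037898*I*sqrt(311)/820477 ≈ 9.8428 - 86.79*I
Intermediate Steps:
j(f, h) = f + f*h
K(p) = -16 + 4*sqrt(1855 + p) (K(p) = -16 + 4*sqrt(p + 1855) = -16 + 4*sqrt(1855 + p))
K(-3099)/(((4192450 - 910542)/(946575 + j(-1684, 1760)))) = (-16 + 4*sqrt(1855 - 3099))/(((4192450 - 910542)/(946575 - 1684*(1 + 1760)))) = (-16 + 4*sqrt(-1244))/((3281908/(946575 - 1684*1761))) = (-16 + 4*(2*I*sqrt(311)))/((3281908/(946575 - 2965524))) = (-16 + 8*I*sqrt(311))/((3281908/(-2018949))) = (-16 + 8*I*sqrt(311))/((3281908*(-1/2018949))) = (-16 + 8*I*sqrt(311))/(-3281908/2018949) = (-16 + 8*I*sqrt(311))*(-2018949/3281908) = 8075796/820477 - 4037898*I*sqrt(311)/820477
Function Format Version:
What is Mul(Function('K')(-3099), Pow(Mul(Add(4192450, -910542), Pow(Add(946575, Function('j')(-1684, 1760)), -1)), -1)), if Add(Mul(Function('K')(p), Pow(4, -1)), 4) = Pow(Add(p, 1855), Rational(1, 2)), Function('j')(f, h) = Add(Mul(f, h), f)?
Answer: Add(Rational(8075796, 820477), Mul(Rational(-4037898, 820477), I, Pow(311, Rational(1, 2)))) ≈ Add(9.8428, Mul(-86.790, I))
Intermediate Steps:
Function('j')(f, h) = Add(f, Mul(f, h))
Function('K')(p) = Add(-16, Mul(4, Pow(Add(1855, p), Rational(1, 2)))) (Function('K')(p) = Add(-16, Mul(4, Pow(Add(p, 1855), Rational(1, 2)))) = Add(-16, Mul(4, Pow(Add(1855, p), Rational(1, 2)))))
Mul(Function('K')(-3099), Pow(Mul(Add(4192450, -910542), Pow(Add(946575, Function('j')(-1684, 1760)), -1)), -1)) = Mul(Add(-16, Mul(4, Pow(Add(1855, -3099), Rational(1, 2)))), Pow(Mul(Add(4192450, -910542), Pow(Add(946575, Mul(-1684, Add(1, 1760))), -1)), -1)) = Mul(Add(-16, Mul(4, Pow(-1244, Rational(1, 2)))), Pow(Mul(3281908, Pow(Add(946575, Mul(-1684, 1761)), -1)), -1)) = Mul(Add(-16, Mul(4, Mul(2, I, Pow(311, Rational(1, 2))))), Pow(Mul(3281908, Pow(Add(946575, -2965524), -1)), -1)) = Mul(Add(-16, Mul(8, I, Pow(311, Rational(1, 2)))), Pow(Mul(3281908, Pow(-2018949, -1)), -1)) = Mul(Add(-16, Mul(8, I, Pow(311, Rational(1, 2)))), Pow(Mul(3281908, Rational(-1, 2018949)), -1)) = Mul(Add(-16, Mul(8, I, Pow(311, Rational(1, 2)))), Pow(Rational(-3281908, 2018949), -1)) = Mul(Add(-16, Mul(8, I, Pow(311, Rational(1, 2)))), Rational(-2018949, 3281908)) = Add(Rational(8075796, 820477), Mul(Rational(-4037898, 820477), I, Pow(311, Rational(1, 2))))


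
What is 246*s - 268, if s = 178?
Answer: 43520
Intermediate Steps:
246*s - 268 = 246*178 - 268 = 43788 - 268 = 43520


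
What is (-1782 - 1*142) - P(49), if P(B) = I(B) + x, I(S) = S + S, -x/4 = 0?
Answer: -2022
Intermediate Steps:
x = 0 (x = -4*0 = 0)
I(S) = 2*S
P(B) = 2*B (P(B) = 2*B + 0 = 2*B)
(-1782 - 1*142) - P(49) = (-1782 - 1*142) - 2*49 = (-1782 - 142) - 1*98 = -1924 - 98 = -2022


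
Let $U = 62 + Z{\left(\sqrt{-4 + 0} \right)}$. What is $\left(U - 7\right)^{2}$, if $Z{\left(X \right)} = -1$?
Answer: $2916$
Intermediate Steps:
$U = 61$ ($U = 62 - 1 = 61$)
$\left(U - 7\right)^{2} = \left(61 - 7\right)^{2} = 54^{2} = 2916$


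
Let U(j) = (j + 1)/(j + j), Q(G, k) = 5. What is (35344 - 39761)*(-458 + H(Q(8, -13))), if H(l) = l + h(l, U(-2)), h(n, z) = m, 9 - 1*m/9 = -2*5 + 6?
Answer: 1484112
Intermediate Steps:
m = 117 (m = 81 - 9*(-2*5 + 6) = 81 - 9*(-10 + 6) = 81 - 9*(-4) = 81 + 36 = 117)
U(j) = (1 + j)/(2*j) (U(j) = (1 + j)/((2*j)) = (1 + j)*(1/(2*j)) = (1 + j)/(2*j))
h(n, z) = 117
H(l) = 117 + l (H(l) = l + 117 = 117 + l)
(35344 - 39761)*(-458 + H(Q(8, -13))) = (35344 - 39761)*(-458 + (117 + 5)) = -4417*(-458 + 122) = -4417*(-336) = 1484112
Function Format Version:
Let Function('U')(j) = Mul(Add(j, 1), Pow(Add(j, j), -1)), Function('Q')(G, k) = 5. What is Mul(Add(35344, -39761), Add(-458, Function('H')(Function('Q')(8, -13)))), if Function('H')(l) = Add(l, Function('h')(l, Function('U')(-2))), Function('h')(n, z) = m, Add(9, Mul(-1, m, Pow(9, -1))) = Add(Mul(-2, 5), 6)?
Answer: 1484112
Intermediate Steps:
m = 117 (m = Add(81, Mul(-9, Add(Mul(-2, 5), 6))) = Add(81, Mul(-9, Add(-10, 6))) = Add(81, Mul(-9, -4)) = Add(81, 36) = 117)
Function('U')(j) = Mul(Rational(1, 2), Pow(j, -1), Add(1, j)) (Function('U')(j) = Mul(Add(1, j), Pow(Mul(2, j), -1)) = Mul(Add(1, j), Mul(Rational(1, 2), Pow(j, -1))) = Mul(Rational(1, 2), Pow(j, -1), Add(1, j)))
Function('h')(n, z) = 117
Function('H')(l) = Add(117, l) (Function('H')(l) = Add(l, 117) = Add(117, l))
Mul(Add(35344, -39761), Add(-458, Function('H')(Function('Q')(8, -13)))) = Mul(Add(35344, -39761), Add(-458, Add(117, 5))) = Mul(-4417, Add(-458, 122)) = Mul(-4417, -336) = 1484112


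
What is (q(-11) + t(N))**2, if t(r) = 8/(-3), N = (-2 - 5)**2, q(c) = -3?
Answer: 289/9 ≈ 32.111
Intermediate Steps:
N = 49 (N = (-7)**2 = 49)
t(r) = -8/3 (t(r) = 8*(-1/3) = -8/3)
(q(-11) + t(N))**2 = (-3 - 8/3)**2 = (-17/3)**2 = 289/9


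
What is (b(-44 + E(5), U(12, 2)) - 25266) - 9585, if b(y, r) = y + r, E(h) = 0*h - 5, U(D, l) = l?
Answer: -34898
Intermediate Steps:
E(h) = -5 (E(h) = 0 - 5 = -5)
b(y, r) = r + y
(b(-44 + E(5), U(12, 2)) - 25266) - 9585 = ((2 + (-44 - 5)) - 25266) - 9585 = ((2 - 49) - 25266) - 9585 = (-47 - 25266) - 9585 = -25313 - 9585 = -34898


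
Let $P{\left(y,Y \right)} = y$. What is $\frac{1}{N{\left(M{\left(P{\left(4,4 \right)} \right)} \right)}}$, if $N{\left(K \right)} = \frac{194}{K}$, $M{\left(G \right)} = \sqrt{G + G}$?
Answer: $\frac{\sqrt{2}}{97} \approx 0.01458$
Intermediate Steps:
$M{\left(G \right)} = \sqrt{2} \sqrt{G}$ ($M{\left(G \right)} = \sqrt{2 G} = \sqrt{2} \sqrt{G}$)
$\frac{1}{N{\left(M{\left(P{\left(4,4 \right)} \right)} \right)}} = \frac{1}{194 \frac{1}{\sqrt{2} \sqrt{4}}} = \frac{1}{194 \frac{1}{\sqrt{2} \cdot 2}} = \frac{1}{194 \frac{1}{2 \sqrt{2}}} = \frac{1}{194 \frac{\sqrt{2}}{4}} = \frac{1}{\frac{97}{2} \sqrt{2}} = \frac{\sqrt{2}}{97}$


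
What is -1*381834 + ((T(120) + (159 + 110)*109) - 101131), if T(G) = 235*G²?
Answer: 2930356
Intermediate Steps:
-1*381834 + ((T(120) + (159 + 110)*109) - 101131) = -1*381834 + ((235*120² + (159 + 110)*109) - 101131) = -381834 + ((235*14400 + 269*109) - 101131) = -381834 + ((3384000 + 29321) - 101131) = -381834 + (3413321 - 101131) = -381834 + 3312190 = 2930356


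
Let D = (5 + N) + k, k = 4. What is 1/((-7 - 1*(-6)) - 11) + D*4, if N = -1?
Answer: 383/12 ≈ 31.917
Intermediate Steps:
D = 8 (D = (5 - 1) + 4 = 4 + 4 = 8)
1/((-7 - 1*(-6)) - 11) + D*4 = 1/((-7 - 1*(-6)) - 11) + 8*4 = 1/((-7 + 6) - 11) + 32 = 1/(-1 - 11) + 32 = 1/(-12) + 32 = -1/12 + 32 = 383/12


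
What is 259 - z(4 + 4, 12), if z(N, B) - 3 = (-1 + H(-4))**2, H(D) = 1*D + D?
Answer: 175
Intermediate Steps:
H(D) = 2*D (H(D) = D + D = 2*D)
z(N, B) = 84 (z(N, B) = 3 + (-1 + 2*(-4))**2 = 3 + (-1 - 8)**2 = 3 + (-9)**2 = 3 + 81 = 84)
259 - z(4 + 4, 12) = 259 - 1*84 = 259 - 84 = 175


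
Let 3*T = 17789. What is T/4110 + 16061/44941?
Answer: 997487579/554122530 ≈ 1.8001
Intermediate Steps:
T = 17789/3 (T = (⅓)*17789 = 17789/3 ≈ 5929.7)
T/4110 + 16061/44941 = (17789/3)/4110 + 16061/44941 = (17789/3)*(1/4110) + 16061*(1/44941) = 17789/12330 + 16061/44941 = 997487579/554122530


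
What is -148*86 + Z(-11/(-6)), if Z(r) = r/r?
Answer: -12727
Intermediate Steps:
Z(r) = 1
-148*86 + Z(-11/(-6)) = -148*86 + 1 = -12728 + 1 = -12727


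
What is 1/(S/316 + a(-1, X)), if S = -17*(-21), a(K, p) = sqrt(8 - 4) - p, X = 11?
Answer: -316/2487 ≈ -0.12706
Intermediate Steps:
a(K, p) = 2 - p (a(K, p) = sqrt(4) - p = 2 - p)
S = 357
1/(S/316 + a(-1, X)) = 1/(357/316 + (2 - 1*11)) = 1/(357*(1/316) + (2 - 11)) = 1/(357/316 - 9) = 1/(-2487/316) = -316/2487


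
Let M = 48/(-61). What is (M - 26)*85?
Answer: -138890/61 ≈ -2276.9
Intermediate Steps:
M = -48/61 (M = 48*(-1/61) = -48/61 ≈ -0.78689)
(M - 26)*85 = (-48/61 - 26)*85 = -1634/61*85 = -138890/61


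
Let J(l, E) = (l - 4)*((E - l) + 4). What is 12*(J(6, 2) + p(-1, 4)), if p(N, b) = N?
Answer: -12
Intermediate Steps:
J(l, E) = (-4 + l)*(4 + E - l)
12*(J(6, 2) + p(-1, 4)) = 12*((-16 - 1*6² - 4*2 + 8*6 + 2*6) - 1) = 12*((-16 - 1*36 - 8 + 48 + 12) - 1) = 12*((-16 - 36 - 8 + 48 + 12) - 1) = 12*(0 - 1) = 12*(-1) = -12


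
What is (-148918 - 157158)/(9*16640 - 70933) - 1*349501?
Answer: -27550421403/78827 ≈ -3.4951e+5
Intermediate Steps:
(-148918 - 157158)/(9*16640 - 70933) - 1*349501 = -306076/(149760 - 70933) - 349501 = -306076/78827 - 349501 = -27550421403/78827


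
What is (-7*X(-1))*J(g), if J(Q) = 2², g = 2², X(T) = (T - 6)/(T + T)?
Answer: -98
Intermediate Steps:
X(T) = (-6 + T)/(2*T) (X(T) = (-6 + T)/((2*T)) = (-6 + T)*(1/(2*T)) = (-6 + T)/(2*T))
g = 4
J(Q) = 4
(-7*X(-1))*J(g) = -7*(-6 - 1)/(2*(-1))*4 = -7*(-1)*(-7)/2*4 = -7*7/2*4 = -49/2*4 = -98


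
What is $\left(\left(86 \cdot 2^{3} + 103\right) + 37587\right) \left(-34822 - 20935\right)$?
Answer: $-2139842146$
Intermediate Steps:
$\left(\left(86 \cdot 2^{3} + 103\right) + 37587\right) \left(-34822 - 20935\right) = \left(\left(86 \cdot 8 + 103\right) + 37587\right) \left(-55757\right) = \left(\left(688 + 103\right) + 37587\right) \left(-55757\right) = \left(791 + 37587\right) \left(-55757\right) = 38378 \left(-55757\right) = -2139842146$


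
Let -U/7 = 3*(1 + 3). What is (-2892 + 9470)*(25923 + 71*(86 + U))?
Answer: 171455570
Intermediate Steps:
U = -84 (U = -21*(1 + 3) = -21*4 = -7*12 = -84)
(-2892 + 9470)*(25923 + 71*(86 + U)) = (-2892 + 9470)*(25923 + 71*(86 - 84)) = 6578*(25923 + 71*2) = 6578*(25923 + 142) = 6578*26065 = 171455570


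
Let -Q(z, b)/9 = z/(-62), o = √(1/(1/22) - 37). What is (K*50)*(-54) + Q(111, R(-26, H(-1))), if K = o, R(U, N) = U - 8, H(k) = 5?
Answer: 999/62 - 2700*I*√15 ≈ 16.113 - 10457.0*I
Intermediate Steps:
o = I*√15 (o = √(1/(1/22) - 37) = √(22 - 37) = √(-15) = I*√15 ≈ 3.873*I)
R(U, N) = -8 + U
K = I*√15 ≈ 3.873*I
Q(z, b) = 9*z/62 (Q(z, b) = -9*z/(-62) = -9*z*(-1)/62 = -(-9)*z/62 = 9*z/62)
(K*50)*(-54) + Q(111, R(-26, H(-1))) = ((I*√15)*50)*(-54) + (9/62)*111 = (50*I*√15)*(-54) + 999/62 = -2700*I*√15 + 999/62 = 999/62 - 2700*I*√15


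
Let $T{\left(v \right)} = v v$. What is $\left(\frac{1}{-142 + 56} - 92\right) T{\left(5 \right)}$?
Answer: $- \frac{197825}{86} \approx -2300.3$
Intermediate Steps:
$T{\left(v \right)} = v^{2}$
$\left(\frac{1}{-142 + 56} - 92\right) T{\left(5 \right)} = \left(\frac{1}{-142 + 56} - 92\right) 5^{2} = \left(\frac{1}{-86} - 92\right) 25 = \left(- \frac{1}{86} - 92\right) 25 = \left(- \frac{7913}{86}\right) 25 = - \frac{197825}{86}$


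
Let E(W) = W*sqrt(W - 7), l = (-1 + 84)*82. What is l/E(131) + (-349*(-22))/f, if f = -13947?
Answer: -7678/13947 + 3403*sqrt(31)/4061 ≈ 4.1151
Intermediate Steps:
l = 6806 (l = 83*82 = 6806)
E(W) = W*sqrt(-7 + W)
l/E(131) + (-349*(-22))/f = 6806/((131*sqrt(-7 + 131))) - 349*(-22)/(-13947) = 6806/((131*sqrt(124))) + 7678*(-1/13947) = 6806/((131*(2*sqrt(31)))) - 7678/13947 = 6806/((262*sqrt(31))) - 7678/13947 = 6806*(sqrt(31)/8122) - 7678/13947 = 3403*sqrt(31)/4061 - 7678/13947 = -7678/13947 + 3403*sqrt(31)/4061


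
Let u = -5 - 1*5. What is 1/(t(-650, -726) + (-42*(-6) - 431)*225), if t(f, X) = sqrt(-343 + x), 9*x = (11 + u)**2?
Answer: -362475/14598683711 - 3*I*sqrt(3086)/14598683711 ≈ -2.4829e-5 - 1.1416e-8*I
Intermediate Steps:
u = -10 (u = -5 - 5 = -10)
x = 1/9 (x = (11 - 10)**2/9 = (1/9)*1**2 = (1/9)*1 = 1/9 ≈ 0.11111)
t(f, X) = I*sqrt(3086)/3 (t(f, X) = sqrt(-343 + 1/9) = sqrt(-3086/9) = I*sqrt(3086)/3)
1/(t(-650, -726) + (-42*(-6) - 431)*225) = 1/(I*sqrt(3086)/3 + (-42*(-6) - 431)*225) = 1/(I*sqrt(3086)/3 + (252 - 431)*225) = 1/(I*sqrt(3086)/3 - 179*225) = 1/(I*sqrt(3086)/3 - 40275) = 1/(-40275 + I*sqrt(3086)/3)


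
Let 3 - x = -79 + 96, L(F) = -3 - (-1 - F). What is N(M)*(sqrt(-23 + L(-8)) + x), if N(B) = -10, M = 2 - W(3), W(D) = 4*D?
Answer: 140 - 10*I*sqrt(33) ≈ 140.0 - 57.446*I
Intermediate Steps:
M = -10 (M = 2 - 4*3 = 2 - 1*12 = 2 - 12 = -10)
L(F) = -2 + F (L(F) = -3 + (1 + F) = -2 + F)
x = -14 (x = 3 - (-79 + 96) = 3 - 1*17 = 3 - 17 = -14)
N(M)*(sqrt(-23 + L(-8)) + x) = -10*(sqrt(-23 + (-2 - 8)) - 14) = -10*(sqrt(-23 - 10) - 14) = -10*(sqrt(-33) - 14) = -10*(I*sqrt(33) - 14) = -10*(-14 + I*sqrt(33)) = 140 - 10*I*sqrt(33)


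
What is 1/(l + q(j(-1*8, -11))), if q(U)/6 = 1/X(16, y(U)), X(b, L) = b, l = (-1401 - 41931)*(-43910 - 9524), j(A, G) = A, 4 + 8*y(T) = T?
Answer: 8/18523216707 ≈ 4.3189e-10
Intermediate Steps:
y(T) = -½ + T/8
l = 2315402088 (l = -43332*(-53434) = 2315402088)
q(U) = 3/8 (q(U) = 6/16 = 6*(1/16) = 3/8)
1/(l + q(j(-1*8, -11))) = 1/(2315402088 + 3/8) = 1/(18523216707/8) = 8/18523216707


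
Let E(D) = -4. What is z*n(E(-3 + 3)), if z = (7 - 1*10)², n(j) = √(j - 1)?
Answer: 9*I*√5 ≈ 20.125*I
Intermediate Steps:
n(j) = √(-1 + j)
z = 9 (z = (7 - 10)² = (-3)² = 9)
z*n(E(-3 + 3)) = 9*√(-1 - 4) = 9*√(-5) = 9*(I*√5) = 9*I*√5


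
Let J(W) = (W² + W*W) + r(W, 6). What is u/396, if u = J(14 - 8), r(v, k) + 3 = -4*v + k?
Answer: 17/132 ≈ 0.12879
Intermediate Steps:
r(v, k) = -3 + k - 4*v (r(v, k) = -3 + (-4*v + k) = -3 + (k - 4*v) = -3 + k - 4*v)
J(W) = 3 - 4*W + 2*W² (J(W) = (W² + W*W) + (-3 + 6 - 4*W) = (W² + W²) + (3 - 4*W) = 2*W² + (3 - 4*W) = 3 - 4*W + 2*W²)
u = 51 (u = 3 - 4*(14 - 8) + 2*(14 - 8)² = 3 - 4*6 + 2*6² = 3 - 24 + 2*36 = 3 - 24 + 72 = 51)
u/396 = 51/396 = 51*(1/396) = 17/132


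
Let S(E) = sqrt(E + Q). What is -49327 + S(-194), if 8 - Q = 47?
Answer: -49327 + I*sqrt(233) ≈ -49327.0 + 15.264*I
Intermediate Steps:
Q = -39 (Q = 8 - 1*47 = 8 - 47 = -39)
S(E) = sqrt(-39 + E) (S(E) = sqrt(E - 39) = sqrt(-39 + E))
-49327 + S(-194) = -49327 + sqrt(-39 - 194) = -49327 + sqrt(-233) = -49327 + I*sqrt(233)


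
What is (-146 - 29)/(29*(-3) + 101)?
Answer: -25/2 ≈ -12.500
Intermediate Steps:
(-146 - 29)/(29*(-3) + 101) = -175/(-87 + 101) = -175/14 = -175*1/14 = -25/2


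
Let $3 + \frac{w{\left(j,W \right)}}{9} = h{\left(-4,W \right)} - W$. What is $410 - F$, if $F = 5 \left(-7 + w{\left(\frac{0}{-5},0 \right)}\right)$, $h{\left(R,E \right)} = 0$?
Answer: $580$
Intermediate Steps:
$w{\left(j,W \right)} = -27 - 9 W$ ($w{\left(j,W \right)} = -27 + 9 \left(0 - W\right) = -27 + 9 \left(- W\right) = -27 - 9 W$)
$F = -170$ ($F = 5 \left(-7 - 27\right) = 5 \left(-34\right) = -170$)
$410 - F = 410 - -170 = 410 + 170 = 580$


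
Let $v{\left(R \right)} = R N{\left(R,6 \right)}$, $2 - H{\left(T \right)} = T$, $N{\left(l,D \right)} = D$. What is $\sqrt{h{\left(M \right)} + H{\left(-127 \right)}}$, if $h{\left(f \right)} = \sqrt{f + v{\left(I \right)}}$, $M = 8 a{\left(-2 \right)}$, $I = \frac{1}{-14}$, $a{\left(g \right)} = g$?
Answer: $\frac{\sqrt{6321 + 7 i \sqrt{805}}}{7} \approx 11.359 + 0.17841 i$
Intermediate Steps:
$I = - \frac{1}{14} \approx -0.071429$
$H{\left(T \right)} = 2 - T$
$v{\left(R \right)} = 6 R$ ($v{\left(R \right)} = R 6 = 6 R$)
$M = -16$ ($M = 8 \left(-2\right) = -16$)
$h{\left(f \right)} = \sqrt{- \frac{3}{7} + f}$ ($h{\left(f \right)} = \sqrt{f + 6 \left(- \frac{1}{14}\right)} = \sqrt{f - \frac{3}{7}} = \sqrt{- \frac{3}{7} + f}$)
$\sqrt{h{\left(M \right)} + H{\left(-127 \right)}} = \sqrt{\frac{\sqrt{-21 + 49 \left(-16\right)}}{7} + \left(2 - -127\right)} = \sqrt{\frac{\sqrt{-21 - 784}}{7} + \left(2 + 127\right)} = \sqrt{\frac{\sqrt{-805}}{7} + 129} = \sqrt{\frac{i \sqrt{805}}{7} + 129} = \sqrt{129 + \frac{i \sqrt{805}}{7}}$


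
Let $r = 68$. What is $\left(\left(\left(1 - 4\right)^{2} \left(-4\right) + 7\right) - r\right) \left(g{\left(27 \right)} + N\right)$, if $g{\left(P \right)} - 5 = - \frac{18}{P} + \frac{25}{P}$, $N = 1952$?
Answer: $- \frac{5126062}{27} \approx -1.8985 \cdot 10^{5}$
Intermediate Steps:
$g{\left(P \right)} = 5 + \frac{7}{P}$ ($g{\left(P \right)} = 5 + \left(- \frac{18}{P} + \frac{25}{P}\right) = 5 + \frac{7}{P}$)
$\left(\left(\left(1 - 4\right)^{2} \left(-4\right) + 7\right) - r\right) \left(g{\left(27 \right)} + N\right) = \left(\left(\left(1 - 4\right)^{2} \left(-4\right) + 7\right) - 68\right) \left(\left(5 + \frac{7}{27}\right) + 1952\right) = \left(\left(\left(-3\right)^{2} \left(-4\right) + 7\right) - 68\right) \left(\left(5 + 7 \cdot \frac{1}{27}\right) + 1952\right) = \left(\left(9 \left(-4\right) + 7\right) - 68\right) \left(\left(5 + \frac{7}{27}\right) + 1952\right) = \left(\left(-36 + 7\right) - 68\right) \left(\frac{142}{27} + 1952\right) = \left(-29 - 68\right) \frac{52846}{27} = \left(-97\right) \frac{52846}{27} = - \frac{5126062}{27}$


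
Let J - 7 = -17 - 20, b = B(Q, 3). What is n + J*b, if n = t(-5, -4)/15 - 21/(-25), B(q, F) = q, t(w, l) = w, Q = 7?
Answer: -15712/75 ≈ -209.49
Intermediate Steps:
b = 7
J = -30 (J = 7 + (-17 - 20) = 7 - 37 = -30)
n = 38/75 (n = -5/15 - 21/(-25) = -5*1/15 - 21*(-1/25) = -⅓ + 21/25 = 38/75 ≈ 0.50667)
n + J*b = 38/75 - 30*7 = 38/75 - 210 = -15712/75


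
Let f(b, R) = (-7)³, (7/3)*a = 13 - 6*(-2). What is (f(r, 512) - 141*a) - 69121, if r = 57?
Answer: -496823/7 ≈ -70975.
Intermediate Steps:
a = 75/7 (a = 3*(13 - 6*(-2))/7 = 3*(13 + 12)/7 = (3/7)*25 = 75/7 ≈ 10.714)
f(b, R) = -343
(f(r, 512) - 141*a) - 69121 = (-343 - 141*75/7) - 69121 = (-343 - 10575/7) - 69121 = -12976/7 - 69121 = -496823/7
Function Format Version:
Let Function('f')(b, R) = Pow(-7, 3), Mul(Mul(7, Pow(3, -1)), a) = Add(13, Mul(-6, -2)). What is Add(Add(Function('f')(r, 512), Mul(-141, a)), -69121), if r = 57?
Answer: Rational(-496823, 7) ≈ -70975.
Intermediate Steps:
a = Rational(75, 7) (a = Mul(Rational(3, 7), Add(13, Mul(-6, -2))) = Mul(Rational(3, 7), Add(13, 12)) = Mul(Rational(3, 7), 25) = Rational(75, 7) ≈ 10.714)
Function('f')(b, R) = -343
Add(Add(Function('f')(r, 512), Mul(-141, a)), -69121) = Add(Add(-343, Mul(-141, Rational(75, 7))), -69121) = Add(Add(-343, Rational(-10575, 7)), -69121) = Add(Rational(-12976, 7), -69121) = Rational(-496823, 7)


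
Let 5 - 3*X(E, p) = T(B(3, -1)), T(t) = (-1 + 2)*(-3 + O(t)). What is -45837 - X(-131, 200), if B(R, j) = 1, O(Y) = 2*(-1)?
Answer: -137521/3 ≈ -45840.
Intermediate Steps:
O(Y) = -2
T(t) = -5 (T(t) = (-1 + 2)*(-3 - 2) = 1*(-5) = -5)
X(E, p) = 10/3 (X(E, p) = 5/3 - 1/3*(-5) = 5/3 + 5/3 = 10/3)
-45837 - X(-131, 200) = -45837 - 1*10/3 = -45837 - 10/3 = -137521/3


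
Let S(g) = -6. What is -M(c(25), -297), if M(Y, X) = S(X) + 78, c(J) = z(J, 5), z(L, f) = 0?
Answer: -72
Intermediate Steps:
c(J) = 0
M(Y, X) = 72 (M(Y, X) = -6 + 78 = 72)
-M(c(25), -297) = -1*72 = -72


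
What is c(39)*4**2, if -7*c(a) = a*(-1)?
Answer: 624/7 ≈ 89.143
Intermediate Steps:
c(a) = a/7 (c(a) = -a*(-1)/7 = -(-1)*a/7 = a/7)
c(39)*4**2 = ((1/7)*39)*4**2 = (39/7)*16 = 624/7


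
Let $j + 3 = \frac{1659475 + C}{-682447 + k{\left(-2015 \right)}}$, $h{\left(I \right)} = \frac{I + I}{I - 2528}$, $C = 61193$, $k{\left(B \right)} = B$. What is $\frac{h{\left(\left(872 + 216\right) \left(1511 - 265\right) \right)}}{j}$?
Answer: $- \frac{9665516056}{26597645565} \approx -0.3634$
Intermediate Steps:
$h{\left(I \right)} = \frac{2 I}{-2528 + I}$
$j = - \frac{629009}{114077}$ ($j = -3 + \frac{1659475 + 61193}{-682447 - 2015} = -3 + \frac{1720668}{-684462} = -3 + 1720668 \left(- \frac{1}{684462}\right) = -3 - \frac{286778}{114077} = - \frac{629009}{114077} \approx -5.5139$)
$\frac{h{\left(\left(872 + 216\right) \left(1511 - 265\right) \right)}}{j} = \frac{2 \left(872 + 216\right) \left(1511 - 265\right) \frac{1}{-2528 + \left(872 + 216\right) \left(1511 - 265\right)}}{- \frac{629009}{114077}} = \frac{2 \cdot 1088 \cdot 1246}{-2528 + 1088 \cdot 1246} \left(- \frac{114077}{629009}\right) = 2 \cdot 1355648 \frac{1}{-2528 + 1355648} \left(- \frac{114077}{629009}\right) = 2 \cdot 1355648 \cdot \frac{1}{1353120} \left(- \frac{114077}{629009}\right) = \frac{84728}{42285} \left(- \frac{114077}{629009}\right) = - \frac{9665516056}{26597645565}$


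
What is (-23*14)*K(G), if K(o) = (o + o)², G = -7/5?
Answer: -63112/25 ≈ -2524.5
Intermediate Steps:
G = -7/5 ≈ -1.4000
K(o) = 4*o² (K(o) = (2*o)² = 4*o²)
(-23*14)*K(G) = (-23*14)*(4*(-7/5)²) = -1288*49/25 = -322*196/25 = -63112/25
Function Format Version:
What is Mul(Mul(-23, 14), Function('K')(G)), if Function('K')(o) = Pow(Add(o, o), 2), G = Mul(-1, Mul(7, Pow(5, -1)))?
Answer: Rational(-63112, 25) ≈ -2524.5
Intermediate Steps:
G = Rational(-7, 5) (G = Mul(-1, Mul(7, Rational(1, 5))) = Mul(-1, Rational(7, 5)) = Rational(-7, 5) ≈ -1.4000)
Function('K')(o) = Mul(4, Pow(o, 2)) (Function('K')(o) = Pow(Mul(2, o), 2) = Mul(4, Pow(o, 2)))
Mul(Mul(-23, 14), Function('K')(G)) = Mul(Mul(-23, 14), Mul(4, Pow(Rational(-7, 5), 2))) = Mul(-322, Mul(4, Rational(49, 25))) = Mul(-322, Rational(196, 25)) = Rational(-63112, 25)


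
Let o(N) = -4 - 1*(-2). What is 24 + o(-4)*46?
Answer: -68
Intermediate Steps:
o(N) = -2 (o(N) = -4 + 2 = -2)
24 + o(-4)*46 = 24 - 2*46 = 24 - 92 = -68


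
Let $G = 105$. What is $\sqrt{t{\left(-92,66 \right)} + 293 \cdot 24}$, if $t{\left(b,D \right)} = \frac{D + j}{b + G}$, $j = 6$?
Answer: $\frac{4 \sqrt{74334}}{13} \approx 83.89$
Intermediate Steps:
$t{\left(b,D \right)} = \frac{6 + D}{105 + b}$ ($t{\left(b,D \right)} = \frac{D + 6}{b + 105} = \frac{6 + D}{105 + b}$)
$\sqrt{t{\left(-92,66 \right)} + 293 \cdot 24} = \sqrt{\frac{6 + 66}{105 - 92} + 293 \cdot 24} = \sqrt{\frac{1}{13} \cdot 72 + 7032} = \sqrt{\frac{72}{13} + 7032} = \sqrt{\frac{91488}{13}} = \frac{4 \sqrt{74334}}{13}$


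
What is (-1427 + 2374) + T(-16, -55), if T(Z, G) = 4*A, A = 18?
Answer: 1019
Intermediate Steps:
T(Z, G) = 72 (T(Z, G) = 4*18 = 72)
(-1427 + 2374) + T(-16, -55) = (-1427 + 2374) + 72 = 947 + 72 = 1019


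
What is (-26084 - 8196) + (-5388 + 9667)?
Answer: -30001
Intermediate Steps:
(-26084 - 8196) + (-5388 + 9667) = -34280 + 4279 = -30001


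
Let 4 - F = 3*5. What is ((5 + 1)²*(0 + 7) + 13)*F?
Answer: -2915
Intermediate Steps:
F = -11 (F = 4 - 3*5 = 4 - 1*15 = 4 - 15 = -11)
((5 + 1)²*(0 + 7) + 13)*F = ((5 + 1)²*(0 + 7) + 13)*(-11) = (6²*7 + 13)*(-11) = (36*7 + 13)*(-11) = (252 + 13)*(-11) = 265*(-11) = -2915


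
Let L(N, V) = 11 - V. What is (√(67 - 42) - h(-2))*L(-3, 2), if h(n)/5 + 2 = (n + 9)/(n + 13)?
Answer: 1170/11 ≈ 106.36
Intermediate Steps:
h(n) = -10 + 5*(9 + n)/(13 + n) (h(n) = -10 + 5*((n + 9)/(n + 13)) = -10 + 5*((9 + n)/(13 + n)) = -10 + 5*(9 + n)/(13 + n))
(√(67 - 42) - h(-2))*L(-3, 2) = (√(67 - 42) - 5*(-17 - 1*(-2))/(13 - 2))*(11 - 1*2) = (√25 - 5*(-17 + 2)/11)*(11 - 2) = (5 - 5*(-15)/11)*9 = (5 - 1*(-75/11))*9 = (5 + 75/11)*9 = (130/11)*9 = 1170/11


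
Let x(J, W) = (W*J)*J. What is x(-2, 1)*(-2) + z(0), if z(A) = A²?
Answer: -8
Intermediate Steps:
x(J, W) = W*J² (x(J, W) = (J*W)*J = W*J²)
x(-2, 1)*(-2) + z(0) = (1*(-2)²)*(-2) + 0² = (1*4)*(-2) + 0 = 4*(-2) + 0 = -8 + 0 = -8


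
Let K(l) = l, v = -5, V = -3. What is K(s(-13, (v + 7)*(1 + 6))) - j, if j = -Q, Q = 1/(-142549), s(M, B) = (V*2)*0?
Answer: -1/142549 ≈ -7.0151e-6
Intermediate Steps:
s(M, B) = 0 (s(M, B) = -3*2*0 = -6*0 = 0)
Q = -1/142549 ≈ -7.0151e-6
j = 1/142549 (j = -1*(-1/142549) = 1/142549 ≈ 7.0151e-6)
K(s(-13, (v + 7)*(1 + 6))) - j = 0 - 1*1/142549 = 0 - 1/142549 = -1/142549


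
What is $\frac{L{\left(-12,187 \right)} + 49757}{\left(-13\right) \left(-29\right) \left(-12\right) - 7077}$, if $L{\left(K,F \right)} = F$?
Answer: $- \frac{16648}{3867} \approx -4.3051$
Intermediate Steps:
$\frac{L{\left(-12,187 \right)} + 49757}{\left(-13\right) \left(-29\right) \left(-12\right) - 7077} = \frac{187 + 49757}{\left(-13\right) \left(-29\right) \left(-12\right) - 7077} = \frac{49944}{377 \left(-12\right) - 7077} = \frac{49944}{-4524 - 7077} = \frac{49944}{-11601} = 49944 \left(- \frac{1}{11601}\right) = - \frac{16648}{3867}$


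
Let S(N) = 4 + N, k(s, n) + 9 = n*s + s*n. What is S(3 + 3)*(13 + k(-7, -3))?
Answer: 460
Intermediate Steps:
k(s, n) = -9 + 2*n*s (k(s, n) = -9 + (n*s + s*n) = -9 + (n*s + n*s) = -9 + 2*n*s)
S(3 + 3)*(13 + k(-7, -3)) = (4 + (3 + 3))*(13 + (-9 + 2*(-3)*(-7))) = (4 + 6)*(13 + (-9 + 42)) = 10*(13 + 33) = 10*46 = 460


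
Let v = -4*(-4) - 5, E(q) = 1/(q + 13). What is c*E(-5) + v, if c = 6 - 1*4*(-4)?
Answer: 55/4 ≈ 13.750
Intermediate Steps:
c = 22 (c = 6 - 4*(-4) = 6 + 16 = 22)
E(q) = 1/(13 + q)
v = 11 (v = 16 - 5 = 11)
c*E(-5) + v = 22/(13 - 5) + 11 = 22/8 + 11 = 22*(1/8) + 11 = 11/4 + 11 = 55/4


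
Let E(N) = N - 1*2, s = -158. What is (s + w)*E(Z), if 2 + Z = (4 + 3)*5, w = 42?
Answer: -3596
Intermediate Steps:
Z = 33 (Z = -2 + (4 + 3)*5 = -2 + 7*5 = -2 + 35 = 33)
E(N) = -2 + N (E(N) = N - 2 = -2 + N)
(s + w)*E(Z) = (-158 + 42)*(-2 + 33) = -116*31 = -3596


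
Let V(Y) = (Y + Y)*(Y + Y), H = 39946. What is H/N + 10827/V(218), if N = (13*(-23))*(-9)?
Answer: 7622710273/511548336 ≈ 14.901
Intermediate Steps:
V(Y) = 4*Y² (V(Y) = (2*Y)*(2*Y) = 4*Y²)
N = 2691 (N = -299*(-9) = 2691)
H/N + 10827/V(218) = 39946/2691 + 10827/((4*218²)) = 39946*(1/2691) + 10827/((4*47524)) = 39946/2691 + 10827/190096 = 7622710273/511548336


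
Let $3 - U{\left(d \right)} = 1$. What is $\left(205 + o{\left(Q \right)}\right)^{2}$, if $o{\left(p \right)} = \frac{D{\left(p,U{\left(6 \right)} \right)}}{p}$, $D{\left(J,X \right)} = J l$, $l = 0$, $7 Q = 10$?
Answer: $42025$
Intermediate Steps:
$Q = \frac{10}{7}$ ($Q = \frac{1}{7} \cdot 10 = \frac{10}{7} \approx 1.4286$)
$U{\left(d \right)} = 2$ ($U{\left(d \right)} = 3 - 1 = 2$)
$D{\left(J,X \right)} = 0$ ($D{\left(J,X \right)} = J 0 = 0$)
$o{\left(p \right)} = 0$ ($o{\left(p \right)} = \frac{0}{p} = 0$)
$\left(205 + o{\left(Q \right)}\right)^{2} = \left(205 + 0\right)^{2} = 205^{2} = 42025$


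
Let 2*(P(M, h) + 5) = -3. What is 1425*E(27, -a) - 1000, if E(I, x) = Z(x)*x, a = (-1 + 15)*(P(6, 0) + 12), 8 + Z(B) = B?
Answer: 9325625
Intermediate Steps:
P(M, h) = -13/2 (P(M, h) = -5 + (½)*(-3) = -5 - 3/2 = -13/2)
Z(B) = -8 + B
a = 77 (a = (-1 + 15)*(-13/2 + 12) = 14*(11/2) = 77)
E(I, x) = x*(-8 + x) (E(I, x) = (-8 + x)*x = x*(-8 + x))
1425*E(27, -a) - 1000 = 1425*((-1*77)*(-8 - 1*77)) - 1000 = 1425*(-77*(-8 - 77)) - 1000 = 1425*(-77*(-85)) - 1000 = 1425*6545 - 1000 = 9326625 - 1000 = 9325625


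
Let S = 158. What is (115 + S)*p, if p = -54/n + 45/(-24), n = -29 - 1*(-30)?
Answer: -122031/8 ≈ -15254.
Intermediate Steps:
n = 1 (n = -29 + 30 = 1)
p = -447/8 (p = -54/1 + 45/(-24) = -54*1 + 45*(-1/24) = -54 - 15/8 = -447/8 ≈ -55.875)
(115 + S)*p = (115 + 158)*(-447/8) = 273*(-447/8) = -122031/8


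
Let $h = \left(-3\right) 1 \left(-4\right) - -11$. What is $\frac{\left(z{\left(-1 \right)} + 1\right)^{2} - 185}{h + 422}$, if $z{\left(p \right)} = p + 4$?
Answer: $- \frac{169}{445} \approx -0.37978$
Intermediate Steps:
$z{\left(p \right)} = 4 + p$
$h = 23$ ($h = \left(-3\right) \left(-4\right) + 11 = 12 + 11 = 23$)
$\frac{\left(z{\left(-1 \right)} + 1\right)^{2} - 185}{h + 422} = \frac{\left(\left(4 - 1\right) + 1\right)^{2} - 185}{23 + 422} = \frac{\left(3 + 1\right)^{2} - 185}{445} = \left(4^{2} - 185\right) \frac{1}{445} = \left(16 - 185\right) \frac{1}{445} = \left(-169\right) \frac{1}{445} = - \frac{169}{445}$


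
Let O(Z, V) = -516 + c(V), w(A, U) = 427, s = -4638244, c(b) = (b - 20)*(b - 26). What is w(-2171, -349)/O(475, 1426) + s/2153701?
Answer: -9126606525369/4238233738684 ≈ -2.1534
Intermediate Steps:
c(b) = (-26 + b)*(-20 + b) (c(b) = (-20 + b)*(-26 + b) = (-26 + b)*(-20 + b))
O(Z, V) = 4 + V² - 46*V (O(Z, V) = -516 + (520 + V² - 46*V) = 4 + V² - 46*V)
w(-2171, -349)/O(475, 1426) + s/2153701 = 427/(4 + 1426² - 46*1426) - 4638244/2153701 = 427/(4 + 2033476 - 65596) - 4638244*1/2153701 = 427/1967884 - 4638244/2153701 = -9126606525369/4238233738684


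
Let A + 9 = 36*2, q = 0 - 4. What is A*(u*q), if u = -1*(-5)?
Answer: -1260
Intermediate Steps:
q = -4
A = 63 (A = -9 + 36*2 = -9 + 72 = 63)
u = 5
A*(u*q) = 63*(5*(-4)) = 63*(-20) = -1260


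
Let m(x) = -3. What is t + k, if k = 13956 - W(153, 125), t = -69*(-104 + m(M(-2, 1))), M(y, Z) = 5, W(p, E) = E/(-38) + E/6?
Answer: 1215323/57 ≈ 21321.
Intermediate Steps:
W(p, E) = 8*E/57 (W(p, E) = E*(-1/38) + E*(1/6) = -E/38 + E/6 = 8*E/57)
t = 7383 (t = -69*(-104 - 3) = -69*(-107) = 7383)
k = 794492/57 (k = 13956 - 8*125/57 = 13956 - 1*1000/57 = 13956 - 1000/57 = 794492/57 ≈ 13938.)
t + k = 7383 + 794492/57 = 1215323/57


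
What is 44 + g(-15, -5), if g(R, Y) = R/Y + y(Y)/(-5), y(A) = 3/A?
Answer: 1178/25 ≈ 47.120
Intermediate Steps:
g(R, Y) = -3/(5*Y) + R/Y (g(R, Y) = R/Y + (3/Y)/(-5) = R/Y + (3/Y)*(-⅕) = R/Y - 3/(5*Y) = -3/(5*Y) + R/Y)
44 + g(-15, -5) = 44 + (-⅗ - 15)/(-5) = 44 - ⅕*(-78/5) = 44 + 78/25 = 1178/25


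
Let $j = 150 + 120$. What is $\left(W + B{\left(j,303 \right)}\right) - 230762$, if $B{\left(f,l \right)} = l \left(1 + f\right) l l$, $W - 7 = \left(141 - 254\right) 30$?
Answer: $7538478272$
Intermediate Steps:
$W = -3383$ ($W = 7 + \left(141 - 254\right) 30 = 7 - 3390 = -3383$)
$j = 270$
$B{\left(f,l \right)} = l^{3} \left(1 + f\right)$ ($B{\left(f,l \right)} = l l \left(1 + f\right) l = l^{2} \left(1 + f\right) l = l^{3} \left(1 + f\right)$)
$\left(W + B{\left(j,303 \right)}\right) - 230762 = \left(-3383 + 303^{3} \left(1 + 270\right)\right) - 230762 = \left(-3383 + 27818127 \cdot 271\right) - 230762 = \left(-3383 + 7538712417\right) - 230762 = 7538709034 - 230762 = 7538478272$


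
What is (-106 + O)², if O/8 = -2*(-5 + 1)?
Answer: 1764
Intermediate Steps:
O = 64 (O = 8*(-2*(-5 + 1)) = 8*(-2*(-4)) = 8*8 = 64)
(-106 + O)² = (-106 + 64)² = (-42)² = 1764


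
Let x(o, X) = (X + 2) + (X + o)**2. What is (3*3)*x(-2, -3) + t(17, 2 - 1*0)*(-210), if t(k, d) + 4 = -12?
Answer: 3576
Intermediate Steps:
x(o, X) = 2 + X + (X + o)**2 (x(o, X) = (2 + X) + (X + o)**2 = 2 + X + (X + o)**2)
t(k, d) = -16 (t(k, d) = -4 - 12 = -16)
(3*3)*x(-2, -3) + t(17, 2 - 1*0)*(-210) = (3*3)*(2 - 3 + (-3 - 2)**2) - 16*(-210) = 9*(2 - 3 + (-5)**2) + 3360 = 9*(2 - 3 + 25) + 3360 = 9*24 + 3360 = 216 + 3360 = 3576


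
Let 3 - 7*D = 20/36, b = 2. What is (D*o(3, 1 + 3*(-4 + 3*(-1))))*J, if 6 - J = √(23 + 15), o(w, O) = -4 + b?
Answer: -88/21 + 44*√38/63 ≈ 0.11483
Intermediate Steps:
o(w, O) = -2 (o(w, O) = -4 + 2 = -2)
J = 6 - √38 (J = 6 - √(23 + 15) = 6 - √38 ≈ -0.16441)
D = 22/63 (D = 3/7 - 20/(7*36) = 3/7 - ⅐*5/9 = 3/7 - 5/63 = 22/63 ≈ 0.34921)
(D*o(3, 1 + 3*(-4 + 3*(-1))))*J = ((22/63)*(-2))*(6 - √38) = -44*(6 - √38)/63 = -88/21 + 44*√38/63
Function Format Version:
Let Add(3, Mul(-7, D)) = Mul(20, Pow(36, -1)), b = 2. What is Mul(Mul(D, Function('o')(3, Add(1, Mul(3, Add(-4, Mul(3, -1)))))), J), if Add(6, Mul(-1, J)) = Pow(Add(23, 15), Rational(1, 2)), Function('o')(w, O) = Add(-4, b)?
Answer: Add(Rational(-88, 21), Mul(Rational(44, 63), Pow(38, Rational(1, 2)))) ≈ 0.11483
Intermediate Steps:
Function('o')(w, O) = -2 (Function('o')(w, O) = Add(-4, 2) = -2)
J = Add(6, Mul(-1, Pow(38, Rational(1, 2)))) (J = Add(6, Mul(-1, Pow(Add(23, 15), Rational(1, 2)))) = Add(6, Mul(-1, Pow(38, Rational(1, 2)))) ≈ -0.16441)
D = Rational(22, 63) (D = Add(Rational(3, 7), Mul(Rational(-1, 7), Mul(20, Pow(36, -1)))) = Add(Rational(3, 7), Mul(Rational(-1, 7), Mul(20, Rational(1, 36)))) = Add(Rational(3, 7), Mul(Rational(-1, 7), Rational(5, 9))) = Add(Rational(3, 7), Rational(-5, 63)) = Rational(22, 63) ≈ 0.34921)
Mul(Mul(D, Function('o')(3, Add(1, Mul(3, Add(-4, Mul(3, -1)))))), J) = Mul(Mul(Rational(22, 63), -2), Add(6, Mul(-1, Pow(38, Rational(1, 2))))) = Mul(Rational(-44, 63), Add(6, Mul(-1, Pow(38, Rational(1, 2))))) = Add(Rational(-88, 21), Mul(Rational(44, 63), Pow(38, Rational(1, 2))))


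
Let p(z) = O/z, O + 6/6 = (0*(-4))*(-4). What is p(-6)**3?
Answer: 1/216 ≈ 0.0046296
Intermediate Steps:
O = -1 (O = -1 + (0*(-4))*(-4) = -1 + 0*(-4) = -1 + 0 = -1)
p(z) = -1/z
p(-6)**3 = (-1/(-6))**3 = (-1*(-1/6))**3 = (1/6)**3 = 1/216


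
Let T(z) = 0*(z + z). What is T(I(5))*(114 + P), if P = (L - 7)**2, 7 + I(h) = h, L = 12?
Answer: 0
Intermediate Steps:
I(h) = -7 + h
T(z) = 0 (T(z) = 0*(2*z) = 0)
P = 25 (P = (12 - 7)**2 = 5**2 = 25)
T(I(5))*(114 + P) = 0*(114 + 25) = 0*139 = 0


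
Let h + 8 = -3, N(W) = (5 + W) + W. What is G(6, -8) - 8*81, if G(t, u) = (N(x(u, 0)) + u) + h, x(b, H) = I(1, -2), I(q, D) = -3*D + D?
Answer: -654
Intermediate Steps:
I(q, D) = -2*D
x(b, H) = 4 (x(b, H) = -2*(-2) = 4)
N(W) = 5 + 2*W
h = -11 (h = -8 - 3 = -11)
G(t, u) = 2 + u (G(t, u) = ((5 + 2*4) + u) - 11 = ((5 + 8) + u) - 11 = (13 + u) - 11 = 2 + u)
G(6, -8) - 8*81 = (2 - 8) - 8*81 = -6 - 648 = -654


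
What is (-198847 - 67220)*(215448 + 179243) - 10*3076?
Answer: -105014281057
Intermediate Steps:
(-198847 - 67220)*(215448 + 179243) - 10*3076 = -266067*394691 - 1*30760 = -105014250297 - 30760 = -105014281057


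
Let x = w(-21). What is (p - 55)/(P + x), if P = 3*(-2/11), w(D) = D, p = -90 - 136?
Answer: 3091/237 ≈ 13.042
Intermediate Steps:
p = -226
x = -21
P = -6/11 (P = 3*(-2/11) = -6/11 ≈ -0.54545)
(p - 55)/(P + x) = (-226 - 55)/(-6/11 - 21) = -281/(-237/11) = -281*(-11/237) = 3091/237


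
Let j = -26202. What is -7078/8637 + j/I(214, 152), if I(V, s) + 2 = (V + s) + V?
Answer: -115198879/2496093 ≈ -46.152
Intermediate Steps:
I(V, s) = -2 + s + 2*V (I(V, s) = -2 + ((V + s) + V) = -2 + (s + 2*V) = -2 + s + 2*V)
-7078/8637 + j/I(214, 152) = -7078/8637 - 26202/(-2 + 152 + 2*214) = -7078*1/8637 - 26202/(-2 + 152 + 428) = -7078/8637 - 26202/578 = -7078/8637 - 26202*1/578 = -7078/8637 - 13101/289 = -115198879/2496093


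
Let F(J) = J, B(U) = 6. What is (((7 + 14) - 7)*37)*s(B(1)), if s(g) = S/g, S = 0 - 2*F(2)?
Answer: -1036/3 ≈ -345.33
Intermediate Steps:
S = -4 (S = 0 - 2*2 = 0 - 4 = -4)
s(g) = -4/g
(((7 + 14) - 7)*37)*s(B(1)) = (((7 + 14) - 7)*37)*(-4/6) = ((21 - 7)*37)*(-4*1/6) = (14*37)*(-2/3) = 518*(-2/3) = -1036/3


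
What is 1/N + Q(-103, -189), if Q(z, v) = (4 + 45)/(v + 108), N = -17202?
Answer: -280993/464454 ≈ -0.60500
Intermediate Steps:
Q(z, v) = 49/(108 + v)
1/N + Q(-103, -189) = 1/(-17202) + 49/(108 - 189) = -1/17202 + 49/(-81) = -1/17202 + 49*(-1/81) = -1/17202 - 49/81 = -280993/464454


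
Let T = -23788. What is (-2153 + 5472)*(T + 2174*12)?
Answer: 7633700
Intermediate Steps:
(-2153 + 5472)*(T + 2174*12) = (-2153 + 5472)*(-23788 + 2174*12) = 3319*(-23788 + 26088) = 3319*2300 = 7633700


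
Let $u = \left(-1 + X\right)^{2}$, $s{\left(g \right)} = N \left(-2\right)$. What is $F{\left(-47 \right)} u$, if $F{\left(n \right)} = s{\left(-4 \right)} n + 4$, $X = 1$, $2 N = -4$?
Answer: $0$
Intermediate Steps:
$N = -2$ ($N = \frac{1}{2} \left(-4\right) = -2$)
$s{\left(g \right)} = 4$ ($s{\left(g \right)} = \left(-2\right) \left(-2\right) = 4$)
$F{\left(n \right)} = 4 + 4 n$ ($F{\left(n \right)} = 4 n + 4 = 4 + 4 n$)
$u = 0$ ($u = \left(-1 + 1\right)^{2} = 0^{2} = 0$)
$F{\left(-47 \right)} u = \left(4 + 4 \left(-47\right)\right) 0 = \left(4 - 188\right) 0 = \left(-184\right) 0 = 0$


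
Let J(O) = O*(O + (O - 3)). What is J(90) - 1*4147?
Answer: 11783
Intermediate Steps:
J(O) = O*(-3 + 2*O) (J(O) = O*(O + (-3 + O)) = O*(-3 + 2*O))
J(90) - 1*4147 = 90*(-3 + 2*90) - 1*4147 = 90*(-3 + 180) - 4147 = 90*177 - 4147 = 15930 - 4147 = 11783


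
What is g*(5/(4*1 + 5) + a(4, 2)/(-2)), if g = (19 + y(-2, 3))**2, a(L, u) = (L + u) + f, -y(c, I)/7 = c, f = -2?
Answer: -1573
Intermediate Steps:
y(c, I) = -7*c
a(L, u) = -2 + L + u (a(L, u) = (L + u) - 2 = -2 + L + u)
g = 1089 (g = (19 - 7*(-2))**2 = (19 + 14)**2 = 33**2 = 1089)
g*(5/(4*1 + 5) + a(4, 2)/(-2)) = 1089*(5/(4*1 + 5) + (-2 + 4 + 2)/(-2)) = 1089*(5/(4 + 5) + 4*(-1/2)) = 1089*(5/9 - 2) = 1089*(-13/9) = -1573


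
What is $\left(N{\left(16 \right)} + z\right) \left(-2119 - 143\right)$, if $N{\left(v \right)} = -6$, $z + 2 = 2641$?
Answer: $-5955846$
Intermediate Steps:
$z = 2639$ ($z = -2 + 2641 = 2639$)
$\left(N{\left(16 \right)} + z\right) \left(-2119 - 143\right) = \left(-6 + 2639\right) \left(-2119 - 143\right) = 2633 \left(-2262\right) = -5955846$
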